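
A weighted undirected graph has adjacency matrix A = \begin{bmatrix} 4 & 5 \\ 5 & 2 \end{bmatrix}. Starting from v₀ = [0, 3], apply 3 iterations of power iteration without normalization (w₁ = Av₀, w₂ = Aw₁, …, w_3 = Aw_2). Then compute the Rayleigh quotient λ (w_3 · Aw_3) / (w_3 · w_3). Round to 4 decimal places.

w1 = Av₀ = (4·0 + 5·3; 5·0 + 2·3) = (15, 6)
w2 = Aw1 = (4·15 + 5·6; 5·15 + 2·6) = (90, 87)
w3 = Aw2 = (795, 624)
Aw3 = (6300, 5223)
w3·Aw3 = 795·6300 + 624·5223 = 8267652; w3·w3 = 795·795 + 624·624 = 1021401
λ ≈ 8267652/1021401 = 8.0944

λ ≈ 8.0944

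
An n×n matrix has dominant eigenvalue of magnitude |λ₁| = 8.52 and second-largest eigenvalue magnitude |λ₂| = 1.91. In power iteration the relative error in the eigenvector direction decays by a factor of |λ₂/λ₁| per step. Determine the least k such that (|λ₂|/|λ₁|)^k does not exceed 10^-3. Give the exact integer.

|λ₂/λ₁| = 1.91/8.52 = 0.22418
Need k ≥ ln(10^-3) / ln(0.22418) = -6.9078 / -1.4953 ≈ 4.620
Smallest integer k satisfying the bound: 5

5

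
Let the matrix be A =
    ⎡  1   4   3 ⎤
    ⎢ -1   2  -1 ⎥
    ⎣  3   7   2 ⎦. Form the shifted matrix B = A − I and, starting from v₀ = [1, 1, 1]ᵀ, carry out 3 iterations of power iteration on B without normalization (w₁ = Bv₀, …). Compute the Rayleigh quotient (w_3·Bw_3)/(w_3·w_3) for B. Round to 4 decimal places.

μ ≈ 2.6534

B = A − I has rows (0, 4, 3); (-1, 1, -1); (3, 7, 1)
w1 = Bv₀ = (0·1 + 4·1 + 3·1; (-1)·1 + 1·1 + (-1)·1; 3·1 + 7·1 + 1·1) = (7, -1, 11)
w2 = Bw1 = (0·7 + 4·(-1) + 3·11; (-1)·7 + 1·(-1) + (-1)·11; 3·7 + 7·(-1) + 1·11) = (29, -19, 25)
w3 = Bw2 = (-1, -73, -21)
Bw3 = (-355, -51, -535)
w3·Bw3 = 15313; w3·w3 = 5771; μ ≈ 15313/5771 = 2.6534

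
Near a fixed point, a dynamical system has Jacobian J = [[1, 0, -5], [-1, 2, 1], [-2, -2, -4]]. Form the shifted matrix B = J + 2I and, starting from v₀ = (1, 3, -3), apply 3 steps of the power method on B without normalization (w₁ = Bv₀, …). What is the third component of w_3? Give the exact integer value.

-56

B = J + 2I has rows (3, 0, -5); (-1, 4, 1); (-2, -2, -2)
w1 = Bv₀ = (3·1 + 0·3 + (-5)·(-3); (-1)·1 + 4·3 + 1·(-3); (-2)·1 + (-2)·3 + (-2)·(-3)) = (18, 8, -2)
w2 = Bw1 = (3·18 + 0·8 + (-5)·(-2); (-1)·18 + 4·8 + 1·(-2); (-2)·18 + (-2)·8 + (-2)·(-2)) = (64, 12, -48)
w3 = Bw2 = (432, -64, -56)
Requested component of w3: -56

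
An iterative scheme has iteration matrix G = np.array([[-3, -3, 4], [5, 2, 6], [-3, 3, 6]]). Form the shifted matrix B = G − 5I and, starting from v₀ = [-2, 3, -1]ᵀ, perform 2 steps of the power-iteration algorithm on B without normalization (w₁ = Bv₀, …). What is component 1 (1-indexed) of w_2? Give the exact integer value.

107

B = G − 5I has rows (-8, -3, 4); (5, -3, 6); (-3, 3, 1)
w1 = Bv₀ = ((-8)·(-2) + (-3)·3 + 4·(-1); 5·(-2) + (-3)·3 + 6·(-1); (-3)·(-2) + 3·3 + 1·(-1)) = (3, -25, 14)
w2 = Bw1 = ((-8)·3 + (-3)·(-25) + 4·14; 5·3 + (-3)·(-25) + 6·14; (-3)·3 + 3·(-25) + 1·14) = (107, 174, -70)
Requested component of w2: 107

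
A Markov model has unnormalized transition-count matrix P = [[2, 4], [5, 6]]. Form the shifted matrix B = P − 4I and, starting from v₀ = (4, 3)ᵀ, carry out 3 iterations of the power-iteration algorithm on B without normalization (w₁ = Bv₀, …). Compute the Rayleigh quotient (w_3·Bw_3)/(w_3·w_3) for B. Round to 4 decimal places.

3.2601

B = P − 4I has rows (-2, 4); (5, 2)
w1 = Bv₀ = ((-2)·4 + 4·3; 5·4 + 2·3) = (4, 26)
w2 = Bw1 = ((-2)·4 + 4·26; 5·4 + 2·26) = (96, 72)
w3 = Bw2 = (96, 624)
Bw3 = (2304, 1728)
w3·Bw3 = 1299456; w3·w3 = 398592; μ ≈ 1299456/398592 = 3.2601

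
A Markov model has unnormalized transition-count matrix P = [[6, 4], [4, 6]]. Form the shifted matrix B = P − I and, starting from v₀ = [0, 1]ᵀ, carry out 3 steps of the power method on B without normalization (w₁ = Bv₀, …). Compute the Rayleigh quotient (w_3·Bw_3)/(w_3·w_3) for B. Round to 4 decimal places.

B = P − I has rows (5, 4); (4, 5)
w1 = Bv₀ = (4, 5)
w2 = Bw1 = (40, 41)
w3 = Bw2 = (364, 365)
Bw3 = (3280, 3281)
w3·Bw3 = 2391485; w3·w3 = 265721; μ ≈ 2391485/265721 = 9.0000

μ ≈ 9.0000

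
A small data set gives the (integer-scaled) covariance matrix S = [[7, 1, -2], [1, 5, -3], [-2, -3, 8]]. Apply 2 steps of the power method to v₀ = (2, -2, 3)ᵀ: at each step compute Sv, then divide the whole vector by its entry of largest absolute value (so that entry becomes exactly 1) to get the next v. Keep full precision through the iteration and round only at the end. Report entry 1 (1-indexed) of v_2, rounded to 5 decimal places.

-0.10931

Sv0 = (6.000000, -17.000000, 26.000000); divide by 26.000000 → v1 = (0.230769, -0.653846, 1.000000)
Sv1 = (-1.038462, -6.038462, 9.500000); divide by 9.500000 → v2 = (-0.109312, -0.635628, 1.000000)
Requested entry of v2: -27/247 = -0.10931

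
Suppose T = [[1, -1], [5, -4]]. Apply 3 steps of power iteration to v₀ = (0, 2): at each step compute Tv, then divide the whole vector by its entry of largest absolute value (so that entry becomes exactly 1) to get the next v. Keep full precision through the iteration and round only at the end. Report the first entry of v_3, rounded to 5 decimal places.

Tv0 = (-2.000000, -8.000000); divide by -8.000000 → v1 = (0.250000, 1.000000)
Tv1 = (-0.750000, -2.750000); divide by -2.750000 → v2 = (0.272727, 1.000000)
Tv2 = (-0.727273, -2.636364); divide by -2.636364 → v3 = (0.275862, 1.000000)
Requested entry of v3: -16/-58 = 0.27586

0.27586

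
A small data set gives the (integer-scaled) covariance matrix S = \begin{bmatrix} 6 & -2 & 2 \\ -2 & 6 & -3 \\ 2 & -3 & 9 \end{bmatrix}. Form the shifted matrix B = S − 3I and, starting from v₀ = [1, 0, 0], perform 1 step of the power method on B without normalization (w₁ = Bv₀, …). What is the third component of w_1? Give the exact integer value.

B = S − 3I has rows (3, -2, 2); (-2, 3, -3); (2, -3, 6)
w1 = Bv₀ = (3·1 + (-2)·0 + 2·0; (-2)·1 + 3·0 + (-3)·0; 2·1 + (-3)·0 + 6·0) = (3, -2, 2)
Requested component of w1: 2

2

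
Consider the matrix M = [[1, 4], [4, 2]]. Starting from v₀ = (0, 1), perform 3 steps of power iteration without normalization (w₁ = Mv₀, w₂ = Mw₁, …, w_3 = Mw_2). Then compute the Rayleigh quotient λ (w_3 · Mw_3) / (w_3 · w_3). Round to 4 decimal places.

w1 = Mv₀ = (1·0 + 4·1; 4·0 + 2·1) = (4, 2)
w2 = Mw1 = (1·4 + 4·2; 4·4 + 2·2) = (12, 20)
w3 = Mw2 = (92, 88)
Mw3 = (444, 544)
w3·Mw3 = 92·444 + 88·544 = 88720; w3·w3 = 92·92 + 88·88 = 16208
λ ≈ 88720/16208 = 5.4738

λ ≈ 5.4738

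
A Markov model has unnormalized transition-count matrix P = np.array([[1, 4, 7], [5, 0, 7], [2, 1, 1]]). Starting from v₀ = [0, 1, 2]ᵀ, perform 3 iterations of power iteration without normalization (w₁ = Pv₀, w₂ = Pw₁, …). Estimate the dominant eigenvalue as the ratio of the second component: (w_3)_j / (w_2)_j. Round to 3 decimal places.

λ ≈ 7.622

w1 = Pv₀ = (1·0 + 4·1 + 7·2; 5·0 + 0·1 + 7·2; 2·0 + 1·1 + 1·2) = (18, 14, 3)
w2 = Pw1 = (1·18 + 4·14 + 7·3; 5·18 + 0·14 + 7·3; 2·18 + 1·14 + 1·3) = (95, 111, 53)
w3 = Pw2 = (910, 846, 354)
Ratio at component: 846 / 111 = 7.622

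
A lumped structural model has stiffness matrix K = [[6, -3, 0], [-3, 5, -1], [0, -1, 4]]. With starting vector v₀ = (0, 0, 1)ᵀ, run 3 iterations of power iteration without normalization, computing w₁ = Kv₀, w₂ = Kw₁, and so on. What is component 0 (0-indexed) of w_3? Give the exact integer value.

45

w1 = Kv₀ = (6·0 + (-3)·0 + 0·1; (-3)·0 + 5·0 + (-1)·1; 0·0 + (-1)·0 + 4·1) = (0, -1, 4)
w2 = Kw1 = (6·0 + (-3)·(-1) + 0·4; (-3)·0 + 5·(-1) + (-1)·4; 0·0 + (-1)·(-1) + 4·4) = (3, -9, 17)
w3 = Kw2 = (45, -71, 77)
The requested component of w3 is 45.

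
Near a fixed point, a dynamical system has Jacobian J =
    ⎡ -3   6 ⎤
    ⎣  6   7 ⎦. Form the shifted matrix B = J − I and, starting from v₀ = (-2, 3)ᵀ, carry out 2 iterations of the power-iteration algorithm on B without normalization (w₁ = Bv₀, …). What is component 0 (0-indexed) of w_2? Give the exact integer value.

-68

B = J − I has rows (-4, 6); (6, 6)
w1 = Bv₀ = (26, 6)
w2 = Bw1 = (-68, 192)
Requested component of w2: -68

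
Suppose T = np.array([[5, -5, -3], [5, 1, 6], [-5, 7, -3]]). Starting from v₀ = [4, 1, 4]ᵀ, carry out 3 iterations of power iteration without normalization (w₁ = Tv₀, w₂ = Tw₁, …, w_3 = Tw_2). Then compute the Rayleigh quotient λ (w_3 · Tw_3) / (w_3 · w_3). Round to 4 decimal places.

w1 = Tv₀ = (3, 45, -25)
w2 = Tw1 = (-135, -90, 375)
w3 = Tw2 = (-1350, 1485, -1080)
Tw3 = (-10935, -11745, 20385)
w3·Tw3 = (-1350)·(-10935) + 1485·(-11745) + (-1080)·20385 = -24694875; w3·w3 = (-1350)·(-1350) + 1485·1485 + (-1080)·(-1080) = 5194125
λ ≈ -24694875/5194125 = -4.7544

λ ≈ -4.7544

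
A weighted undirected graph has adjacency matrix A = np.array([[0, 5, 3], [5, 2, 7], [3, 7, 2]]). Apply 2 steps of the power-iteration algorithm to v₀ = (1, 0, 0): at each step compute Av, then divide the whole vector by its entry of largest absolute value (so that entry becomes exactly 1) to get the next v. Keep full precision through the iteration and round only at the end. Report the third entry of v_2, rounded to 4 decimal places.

1.0000

Av0 = (0.00000, 5.00000, 3.00000); divide by 5.00000 → v1 = (0.00000, 1.00000, 0.60000)
Av1 = (6.80000, 6.20000, 8.20000); divide by 8.20000 → v2 = (0.82927, 0.75610, 1.00000)
Requested entry of v2: 41/41 = 1.0000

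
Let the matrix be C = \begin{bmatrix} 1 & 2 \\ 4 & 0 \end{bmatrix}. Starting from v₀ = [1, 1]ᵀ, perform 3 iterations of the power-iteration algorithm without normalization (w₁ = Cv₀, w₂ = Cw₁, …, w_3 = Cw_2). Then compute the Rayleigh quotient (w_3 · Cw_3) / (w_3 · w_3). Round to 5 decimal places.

w1 = Cv₀ = (3, 4)
w2 = Cw1 = (11, 12)
w3 = Cw2 = (35, 44)
Cw3 = (123, 140)
w3·Cw3 = 35·123 + 44·140 = 10465; w3·w3 = 35·35 + 44·44 = 3161
λ ≈ 10465/3161 = 3.31066

3.31066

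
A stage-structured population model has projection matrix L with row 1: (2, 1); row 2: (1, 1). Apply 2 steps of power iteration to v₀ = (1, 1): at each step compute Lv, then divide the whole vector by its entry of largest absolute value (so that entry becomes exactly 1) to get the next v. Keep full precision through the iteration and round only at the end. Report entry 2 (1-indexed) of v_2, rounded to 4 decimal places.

Lv0 = (3.00000, 2.00000); divide by 3.00000 → v1 = (1.00000, 0.66667)
Lv1 = (2.66667, 1.66667); divide by 2.66667 → v2 = (1.00000, 0.62500)
Requested entry of v2: 5/8 = 0.6250

0.6250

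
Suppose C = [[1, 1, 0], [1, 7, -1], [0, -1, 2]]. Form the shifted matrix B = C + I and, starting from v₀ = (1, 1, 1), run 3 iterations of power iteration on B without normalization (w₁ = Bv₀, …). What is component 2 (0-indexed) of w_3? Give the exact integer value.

-71

B = C + I has rows (2, 1, 0); (1, 8, -1); (0, -1, 3)
w1 = Bv₀ = (3, 8, 2)
w2 = Bw1 = (14, 65, -2)
w3 = Bw2 = (93, 536, -71)
Requested component of w3: -71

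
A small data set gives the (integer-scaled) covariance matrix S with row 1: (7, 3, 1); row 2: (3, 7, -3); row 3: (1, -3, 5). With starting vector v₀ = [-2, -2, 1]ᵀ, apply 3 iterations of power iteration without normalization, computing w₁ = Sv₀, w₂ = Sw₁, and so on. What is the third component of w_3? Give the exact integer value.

1017

w1 = Sv₀ = (-19, -23, 9)
w2 = Sw1 = (-193, -245, 95)
w3 = Sw2 = (-1991, -2579, 1017)
The requested component of w3 is 1017.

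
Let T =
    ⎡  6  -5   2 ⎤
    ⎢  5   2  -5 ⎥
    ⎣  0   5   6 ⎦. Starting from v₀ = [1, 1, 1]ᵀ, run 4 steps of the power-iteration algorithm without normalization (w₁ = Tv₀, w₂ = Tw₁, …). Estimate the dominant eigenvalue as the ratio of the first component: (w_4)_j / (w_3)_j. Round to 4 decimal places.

w1 = Tv₀ = (6·1 + (-5)·1 + 2·1; 5·1 + 2·1 + (-5)·1; 0·1 + 5·1 + 6·1) = (3, 2, 11)
w2 = Tw1 = (6·3 + (-5)·2 + 2·11; 5·3 + 2·2 + (-5)·11; 0·3 + 5·2 + 6·11) = (30, -36, 76)
w3 = Tw2 = (512, -302, 276)
w4 = Tw3 = (5134, 576, 146)
Ratio at component: 5134 / 512 = 10.0273

10.0273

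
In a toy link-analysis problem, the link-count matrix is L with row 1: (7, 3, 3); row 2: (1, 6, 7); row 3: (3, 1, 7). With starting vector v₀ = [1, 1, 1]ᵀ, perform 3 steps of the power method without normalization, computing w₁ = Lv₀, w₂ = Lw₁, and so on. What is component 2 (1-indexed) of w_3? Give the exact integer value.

2120

w1 = Lv₀ = (7·1 + 3·1 + 3·1; 1·1 + 6·1 + 7·1; 3·1 + 1·1 + 7·1) = (13, 14, 11)
w2 = Lw1 = (7·13 + 3·14 + 3·11; 1·13 + 6·14 + 7·11; 3·13 + 1·14 + 7·11) = (166, 174, 130)
w3 = Lw2 = (2074, 2120, 1582)
The requested component of w3 is 2120.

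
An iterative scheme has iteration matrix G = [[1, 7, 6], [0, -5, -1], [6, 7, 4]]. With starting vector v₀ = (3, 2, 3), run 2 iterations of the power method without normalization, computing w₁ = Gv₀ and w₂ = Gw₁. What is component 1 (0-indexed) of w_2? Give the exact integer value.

w1 = Gv₀ = (1·3 + 7·2 + 6·3; 0·3 + (-5)·2 + (-1)·3; 6·3 + 7·2 + 4·3) = (35, -13, 44)
w2 = Gw1 = (1·35 + 7·(-13) + 6·44; 0·35 + (-5)·(-13) + (-1)·44; 6·35 + 7·(-13) + 4·44) = (208, 21, 295)
The requested component of w2 is 21.

21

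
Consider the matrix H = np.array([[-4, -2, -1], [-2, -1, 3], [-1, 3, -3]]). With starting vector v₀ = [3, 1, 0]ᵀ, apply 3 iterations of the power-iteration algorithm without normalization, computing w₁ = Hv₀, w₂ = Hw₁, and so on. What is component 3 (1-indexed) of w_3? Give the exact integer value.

56

w1 = Hv₀ = (-14, -7, 0)
w2 = Hw1 = (70, 35, -7)
w3 = Hw2 = (-343, -196, 56)
The requested component of w3 is 56.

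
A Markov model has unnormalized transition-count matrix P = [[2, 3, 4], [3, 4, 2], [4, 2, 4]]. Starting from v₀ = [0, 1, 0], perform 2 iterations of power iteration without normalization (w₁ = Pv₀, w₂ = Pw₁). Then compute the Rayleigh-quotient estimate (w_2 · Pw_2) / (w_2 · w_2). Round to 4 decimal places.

w1 = Pv₀ = (3, 4, 2)
w2 = Pw1 = (26, 29, 28)
Pw2 = (251, 250, 274)
w2·Pw2 = 26·251 + 29·250 + 28·274 = 21448; w2·w2 = 26·26 + 29·29 + 28·28 = 2301
λ ≈ 21448/2301 = 9.3212

9.3212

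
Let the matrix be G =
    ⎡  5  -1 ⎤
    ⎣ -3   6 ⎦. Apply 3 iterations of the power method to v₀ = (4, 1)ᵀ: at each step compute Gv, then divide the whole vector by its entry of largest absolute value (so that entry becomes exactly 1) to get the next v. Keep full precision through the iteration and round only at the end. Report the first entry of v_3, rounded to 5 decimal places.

Gv0 = (19.000000, -6.000000); divide by 19.000000 → v1 = (1.000000, -0.315789)
Gv1 = (5.315789, -4.894737); divide by 5.315789 → v2 = (1.000000, -0.920792)
Gv2 = (5.920792, -8.524752); divide by -8.524752 → v3 = (-0.694541, 1.000000)
Requested entry of v3: 598/-861 = -0.69454

-0.69454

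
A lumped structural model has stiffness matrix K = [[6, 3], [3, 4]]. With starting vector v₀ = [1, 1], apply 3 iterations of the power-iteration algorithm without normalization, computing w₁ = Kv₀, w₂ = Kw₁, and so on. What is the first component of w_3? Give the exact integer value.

615

w1 = Kv₀ = (6·1 + 3·1; 3·1 + 4·1) = (9, 7)
w2 = Kw1 = (6·9 + 3·7; 3·9 + 4·7) = (75, 55)
w3 = Kw2 = (615, 445)
The requested component of w3 is 615.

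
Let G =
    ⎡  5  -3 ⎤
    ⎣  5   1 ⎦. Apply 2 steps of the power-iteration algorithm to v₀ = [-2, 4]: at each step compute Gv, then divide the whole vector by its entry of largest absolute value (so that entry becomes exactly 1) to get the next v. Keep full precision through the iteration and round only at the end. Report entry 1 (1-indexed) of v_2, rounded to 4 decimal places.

0.7931

Gv0 = (-22.00000, -6.00000); divide by -22.00000 → v1 = (1.00000, 0.27273)
Gv1 = (4.18182, 5.27273); divide by 5.27273 → v2 = (0.79310, 1.00000)
Requested entry of v2: -92/-116 = 0.7931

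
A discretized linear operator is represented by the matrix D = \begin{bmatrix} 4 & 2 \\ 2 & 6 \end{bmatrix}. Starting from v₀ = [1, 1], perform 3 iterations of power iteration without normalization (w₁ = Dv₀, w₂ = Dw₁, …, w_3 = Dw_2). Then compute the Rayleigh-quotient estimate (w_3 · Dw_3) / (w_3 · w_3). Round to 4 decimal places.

7.2353

w1 = Dv₀ = (6, 8)
w2 = Dw1 = (40, 60)
w3 = Dw2 = (280, 440)
Dw3 = (2000, 3200)
w3·Dw3 = 280·2000 + 440·3200 = 1968000; w3·w3 = 280·280 + 440·440 = 272000
λ ≈ 1968000/272000 = 7.2353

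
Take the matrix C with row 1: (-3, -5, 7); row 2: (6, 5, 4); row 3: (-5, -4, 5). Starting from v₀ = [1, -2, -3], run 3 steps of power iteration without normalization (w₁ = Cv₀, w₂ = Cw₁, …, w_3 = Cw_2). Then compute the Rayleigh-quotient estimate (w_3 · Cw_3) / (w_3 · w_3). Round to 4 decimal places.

w1 = Cv₀ = ((-3)·1 + (-5)·(-2) + 7·(-3); 6·1 + 5·(-2) + 4·(-3); (-5)·1 + (-4)·(-2) + 5·(-3)) = (-14, -16, -12)
w2 = Cw1 = ((-3)·(-14) + (-5)·(-16) + 7·(-12); 6·(-14) + 5·(-16) + 4·(-12); (-5)·(-14) + (-4)·(-16) + 5·(-12)) = (38, -212, 74)
w3 = Cw2 = (1464, -536, 1028)
Cw3 = (5484, 10216, -36)
w3·Cw3 = 1464·5484 + (-536)·10216 + 1028·(-36) = 2515792; w3·w3 = 1464·1464 + (-536)·(-536) + 1028·1028 = 3487376
λ ≈ 2515792/3487376 = 0.7214

0.7214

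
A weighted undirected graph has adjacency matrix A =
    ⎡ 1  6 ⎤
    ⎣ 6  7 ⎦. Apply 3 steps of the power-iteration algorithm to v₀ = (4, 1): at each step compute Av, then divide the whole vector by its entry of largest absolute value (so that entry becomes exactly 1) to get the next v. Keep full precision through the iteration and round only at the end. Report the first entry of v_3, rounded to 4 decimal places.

Av0 = (10.00000, 31.00000); divide by 31.00000 → v1 = (0.32258, 1.00000)
Av1 = (6.32258, 8.93548); divide by 8.93548 → v2 = (0.70758, 1.00000)
Av2 = (6.70758, 11.24549); divide by 11.24549 → v3 = (0.59647, 1.00000)
Requested entry of v3: 1858/3115 = 0.5965

0.5965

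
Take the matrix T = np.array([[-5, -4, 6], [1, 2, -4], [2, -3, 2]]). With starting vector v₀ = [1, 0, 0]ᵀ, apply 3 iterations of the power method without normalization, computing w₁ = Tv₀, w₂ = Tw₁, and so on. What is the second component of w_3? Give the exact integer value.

47

w1 = Tv₀ = ((-5)·1 + (-4)·0 + 6·0; 1·1 + 2·0 + (-4)·0; 2·1 + (-3)·0 + 2·0) = (-5, 1, 2)
w2 = Tw1 = ((-5)·(-5) + (-4)·1 + 6·2; 1·(-5) + 2·1 + (-4)·2; 2·(-5) + (-3)·1 + 2·2) = (33, -11, -9)
w3 = Tw2 = (-175, 47, 81)
The requested component of w3 is 47.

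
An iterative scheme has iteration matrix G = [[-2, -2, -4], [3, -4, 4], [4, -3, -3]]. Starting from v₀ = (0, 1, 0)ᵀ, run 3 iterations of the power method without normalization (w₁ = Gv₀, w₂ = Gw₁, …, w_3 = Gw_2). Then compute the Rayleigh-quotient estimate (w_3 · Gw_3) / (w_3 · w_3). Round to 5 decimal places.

w1 = Gv₀ = (-2, -4, -3)
w2 = Gw1 = (24, -2, 13)
w3 = Gw2 = (-96, 132, 63)
Gw3 = (-324, -564, -969)
w3·Gw3 = (-96)·(-324) + 132·(-564) + 63·(-969) = -104391; w3·w3 = (-96)·(-96) + 132·132 + 63·63 = 30609
λ ≈ -104391/30609 = -3.41047

-3.41047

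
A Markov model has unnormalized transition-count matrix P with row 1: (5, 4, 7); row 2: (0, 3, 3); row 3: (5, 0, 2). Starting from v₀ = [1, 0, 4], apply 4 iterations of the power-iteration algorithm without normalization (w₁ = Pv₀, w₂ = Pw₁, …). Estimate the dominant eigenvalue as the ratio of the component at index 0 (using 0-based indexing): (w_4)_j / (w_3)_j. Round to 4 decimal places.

w1 = Pv₀ = (5·1 + 4·0 + 7·4; 0·1 + 3·0 + 3·4; 5·1 + 0·0 + 2·4) = (33, 12, 13)
w2 = Pw1 = (5·33 + 4·12 + 7·13; 0·33 + 3·12 + 3·13; 5·33 + 0·12 + 2·13) = (304, 75, 191)
w3 = Pw2 = (3157, 798, 1902)
w4 = Pw3 = (32291, 8100, 19589)
Ratio at component: 32291 / 3157 = 10.2284

λ ≈ 10.2284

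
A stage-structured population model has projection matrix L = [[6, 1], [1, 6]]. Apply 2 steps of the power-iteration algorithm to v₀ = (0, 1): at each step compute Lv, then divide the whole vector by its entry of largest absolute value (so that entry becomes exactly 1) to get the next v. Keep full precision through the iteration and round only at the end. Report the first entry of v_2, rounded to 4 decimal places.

0.3243

Lv0 = (1.00000, 6.00000); divide by 6.00000 → v1 = (0.16667, 1.00000)
Lv1 = (2.00000, 6.16667); divide by 6.16667 → v2 = (0.32432, 1.00000)
Requested entry of v2: 12/37 = 0.3243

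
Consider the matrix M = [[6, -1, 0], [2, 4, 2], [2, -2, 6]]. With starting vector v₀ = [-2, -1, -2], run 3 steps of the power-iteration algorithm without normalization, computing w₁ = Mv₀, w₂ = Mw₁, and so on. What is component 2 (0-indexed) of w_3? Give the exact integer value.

w1 = Mv₀ = (-11, -12, -14)
w2 = Mw1 = (-54, -98, -82)
w3 = Mw2 = (-226, -664, -404)
The requested component of w3 is -404.

-404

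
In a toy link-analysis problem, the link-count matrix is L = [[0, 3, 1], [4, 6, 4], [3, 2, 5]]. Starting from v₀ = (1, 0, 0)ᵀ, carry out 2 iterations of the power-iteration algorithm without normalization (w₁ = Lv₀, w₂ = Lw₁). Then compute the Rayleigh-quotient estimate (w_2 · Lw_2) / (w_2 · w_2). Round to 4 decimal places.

10.0239

w1 = Lv₀ = (0·1 + 3·0 + 1·0; 4·1 + 6·0 + 4·0; 3·1 + 2·0 + 5·0) = (0, 4, 3)
w2 = Lw1 = (0·0 + 3·4 + 1·3; 4·0 + 6·4 + 4·3; 3·0 + 2·4 + 5·3) = (15, 36, 23)
Lw2 = (131, 368, 232)
w2·Lw2 = 15·131 + 36·368 + 23·232 = 20549; w2·w2 = 15·15 + 36·36 + 23·23 = 2050
λ ≈ 20549/2050 = 10.0239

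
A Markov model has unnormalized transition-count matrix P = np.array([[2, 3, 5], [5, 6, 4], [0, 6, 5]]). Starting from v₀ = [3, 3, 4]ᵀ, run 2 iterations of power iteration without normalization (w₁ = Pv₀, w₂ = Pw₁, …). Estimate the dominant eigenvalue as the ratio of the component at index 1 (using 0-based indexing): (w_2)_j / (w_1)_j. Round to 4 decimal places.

w1 = Pv₀ = (2·3 + 3·3 + 5·4; 5·3 + 6·3 + 4·4; 0·3 + 6·3 + 5·4) = (35, 49, 38)
w2 = Pw1 = (2·35 + 3·49 + 5·38; 5·35 + 6·49 + 4·38; 0·35 + 6·49 + 5·38) = (407, 621, 484)
Ratio at component: 621 / 49 = 12.6735

λ ≈ 12.6735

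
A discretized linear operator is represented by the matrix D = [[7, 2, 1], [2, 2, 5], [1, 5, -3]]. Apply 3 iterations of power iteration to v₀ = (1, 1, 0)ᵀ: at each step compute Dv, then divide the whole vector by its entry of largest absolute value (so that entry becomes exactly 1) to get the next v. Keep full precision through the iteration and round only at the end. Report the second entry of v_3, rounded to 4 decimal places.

0.4849

Dv0 = (9.00000, 4.00000, 6.00000); divide by 9.00000 → v1 = (1.00000, 0.44444, 0.66667)
Dv1 = (8.55556, 6.22222, 1.22222); divide by 8.55556 → v2 = (1.00000, 0.72727, 0.14286)
Dv2 = (8.59740, 4.16883, 4.20779); divide by 8.59740 → v3 = (1.00000, 0.48489, 0.48943)
Requested entry of v3: 321/662 = 0.4849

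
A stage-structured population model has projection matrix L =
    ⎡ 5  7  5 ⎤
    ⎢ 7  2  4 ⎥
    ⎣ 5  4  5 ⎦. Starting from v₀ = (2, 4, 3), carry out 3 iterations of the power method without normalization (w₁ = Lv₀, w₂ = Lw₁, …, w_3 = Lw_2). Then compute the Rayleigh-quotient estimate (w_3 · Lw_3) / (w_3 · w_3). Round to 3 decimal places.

w1 = Lv₀ = (53, 34, 41)
w2 = Lw1 = (708, 603, 606)
w3 = Lw2 = (10791, 8586, 8982)
Lw3 = (158967, 128637, 133209)
w3·Lw3 = 10791·158967 + 8586·128637 + 8982·133209 = 4016373417; w3·w3 = 10791·10791 + 8586·8586 + 8982·8982 = 270841401
λ ≈ 4016373417/270841401 = 14.829

14.829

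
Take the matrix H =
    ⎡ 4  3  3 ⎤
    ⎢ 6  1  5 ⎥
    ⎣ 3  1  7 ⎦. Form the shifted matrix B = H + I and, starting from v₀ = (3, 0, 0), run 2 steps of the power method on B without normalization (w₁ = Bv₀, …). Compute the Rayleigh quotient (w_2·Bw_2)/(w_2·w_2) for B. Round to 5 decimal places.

B = H + I has rows (5, 3, 3); (6, 2, 5); (3, 1, 8)
w1 = Bv₀ = (5·3 + 3·0 + 3·0; 6·3 + 2·0 + 5·0; 3·3 + 1·0 + 8·0) = (15, 18, 9)
w2 = Bw1 = (5·15 + 3·18 + 3·9; 6·15 + 2·18 + 5·9; 3·15 + 1·18 + 8·9) = (156, 171, 135)
Bw2 = (1698, 1953, 1719)
w2·Bw2 = 830916; w2·w2 = 71802; μ ≈ 830916/71802 = 11.57232

11.57232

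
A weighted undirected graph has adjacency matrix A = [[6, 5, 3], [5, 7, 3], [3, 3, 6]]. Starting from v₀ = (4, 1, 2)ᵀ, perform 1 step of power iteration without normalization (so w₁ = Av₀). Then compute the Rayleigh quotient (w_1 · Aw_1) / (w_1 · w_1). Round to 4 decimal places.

w1 = Av₀ = (35, 33, 27)
Aw1 = (456, 487, 366)
w1·Aw1 = 35·456 + 33·487 + 27·366 = 41913; w1·w1 = 35·35 + 33·33 + 27·27 = 3043
λ ≈ 41913/3043 = 13.7736

13.7736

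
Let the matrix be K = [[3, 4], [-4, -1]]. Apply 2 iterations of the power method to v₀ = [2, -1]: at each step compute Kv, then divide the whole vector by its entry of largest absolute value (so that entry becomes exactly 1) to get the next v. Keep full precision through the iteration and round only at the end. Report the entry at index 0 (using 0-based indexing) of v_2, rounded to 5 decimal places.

Kv0 = (2.000000, -7.000000); divide by -7.000000 → v1 = (-0.285714, 1.000000)
Kv1 = (3.142857, 0.142857); divide by 3.142857 → v2 = (1.000000, 0.045455)
Requested entry of v2: -22/-22 = 1.00000

1.00000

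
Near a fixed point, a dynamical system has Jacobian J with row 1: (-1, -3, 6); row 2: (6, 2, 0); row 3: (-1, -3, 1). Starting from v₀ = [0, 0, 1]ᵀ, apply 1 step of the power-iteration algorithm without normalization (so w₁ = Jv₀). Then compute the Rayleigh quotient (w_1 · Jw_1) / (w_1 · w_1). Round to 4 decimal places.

w1 = Jv₀ = (6, 0, 1)
Jw1 = (0, 36, -5)
w1·Jw1 = 6·0 + 0·36 + 1·(-5) = -5; w1·w1 = 6·6 + 0·0 + 1·1 = 37
λ ≈ -5/37 = -0.1351

λ ≈ -0.1351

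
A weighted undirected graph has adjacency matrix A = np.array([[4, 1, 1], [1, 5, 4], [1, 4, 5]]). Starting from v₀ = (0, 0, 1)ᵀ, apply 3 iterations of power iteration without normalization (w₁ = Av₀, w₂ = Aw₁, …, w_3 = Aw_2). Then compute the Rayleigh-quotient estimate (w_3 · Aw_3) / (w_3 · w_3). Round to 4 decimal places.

9.3709

w1 = Av₀ = (4·0 + 1·0 + 1·1; 1·0 + 5·0 + 4·1; 1·0 + 4·0 + 5·1) = (1, 4, 5)
w2 = Aw1 = (4·1 + 1·4 + 1·5; 1·1 + 5·4 + 4·5; 1·1 + 4·4 + 5·5) = (13, 41, 42)
w3 = Aw2 = (135, 386, 387)
Aw3 = (1313, 3613, 3614)
w3·Aw3 = 135·1313 + 386·3613 + 387·3614 = 2970491; w3·w3 = 135·135 + 386·386 + 387·387 = 316990
λ ≈ 2970491/316990 = 9.3709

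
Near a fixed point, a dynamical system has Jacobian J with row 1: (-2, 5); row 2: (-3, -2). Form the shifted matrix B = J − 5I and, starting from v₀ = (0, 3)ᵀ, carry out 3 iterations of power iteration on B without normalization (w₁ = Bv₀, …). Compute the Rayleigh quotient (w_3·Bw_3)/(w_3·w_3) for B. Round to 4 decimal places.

-7.0847

B = J − 5I has rows (-7, 5); (-3, -7)
w1 = Bv₀ = ((-7)·0 + 5·3; (-3)·0 + (-7)·3) = (15, -21)
w2 = Bw1 = ((-7)·15 + 5·(-21); (-3)·15 + (-7)·(-21)) = (-210, 102)
w3 = Bw2 = (1980, -84)
Bw3 = (-14280, -5352)
w3·Bw3 = -27824832; w3·w3 = 3927456; μ ≈ -27824832/3927456 = -7.0847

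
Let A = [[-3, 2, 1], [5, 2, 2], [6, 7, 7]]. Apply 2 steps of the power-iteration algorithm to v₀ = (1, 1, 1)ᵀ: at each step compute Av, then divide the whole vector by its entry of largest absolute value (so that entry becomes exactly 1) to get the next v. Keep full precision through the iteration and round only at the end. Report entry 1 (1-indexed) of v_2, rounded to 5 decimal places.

Av0 = (0.000000, 9.000000, 20.000000); divide by 20.000000 → v1 = (0.000000, 0.450000, 1.000000)
Av1 = (1.900000, 2.900000, 10.150000); divide by 10.150000 → v2 = (0.187192, 0.285714, 1.000000)
Requested entry of v2: 38/203 = 0.18719

0.18719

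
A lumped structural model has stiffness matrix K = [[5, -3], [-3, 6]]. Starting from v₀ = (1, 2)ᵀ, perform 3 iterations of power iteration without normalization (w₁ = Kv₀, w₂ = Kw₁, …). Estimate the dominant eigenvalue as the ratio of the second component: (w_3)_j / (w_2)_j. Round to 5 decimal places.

w1 = Kv₀ = (-1, 9)
w2 = Kw1 = (-32, 57)
w3 = Kw2 = (-331, 438)
Ratio at component: 438 / 57 = 7.68421

λ ≈ 7.68421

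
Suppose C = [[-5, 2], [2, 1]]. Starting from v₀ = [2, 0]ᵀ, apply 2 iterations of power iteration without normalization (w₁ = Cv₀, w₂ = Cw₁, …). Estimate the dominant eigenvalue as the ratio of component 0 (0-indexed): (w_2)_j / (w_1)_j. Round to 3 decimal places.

w1 = Cv₀ = (-10, 4)
w2 = Cw1 = (58, -16)
Ratio at component: 58 / -10 = -5.800

λ ≈ -5.800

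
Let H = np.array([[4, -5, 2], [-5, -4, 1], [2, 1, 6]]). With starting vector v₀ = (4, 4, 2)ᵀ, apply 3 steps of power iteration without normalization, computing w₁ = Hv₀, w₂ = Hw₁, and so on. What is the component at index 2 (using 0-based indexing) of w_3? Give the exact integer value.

w1 = Hv₀ = (0, -34, 24)
w2 = Hw1 = (218, 160, 110)
w3 = Hw2 = (292, -1620, 1256)
The requested component of w3 is 1256.

1256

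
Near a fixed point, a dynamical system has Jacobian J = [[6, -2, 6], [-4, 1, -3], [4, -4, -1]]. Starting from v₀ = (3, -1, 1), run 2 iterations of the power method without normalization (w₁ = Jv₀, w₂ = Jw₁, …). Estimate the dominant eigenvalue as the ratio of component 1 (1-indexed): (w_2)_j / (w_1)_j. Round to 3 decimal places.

10.692

w1 = Jv₀ = (6·3 + (-2)·(-1) + 6·1; (-4)·3 + 1·(-1) + (-3)·1; 4·3 + (-4)·(-1) + (-1)·1) = (26, -16, 15)
w2 = Jw1 = (6·26 + (-2)·(-16) + 6·15; (-4)·26 + 1·(-16) + (-3)·15; 4·26 + (-4)·(-16) + (-1)·15) = (278, -165, 153)
Ratio at component: 278 / 26 = 10.692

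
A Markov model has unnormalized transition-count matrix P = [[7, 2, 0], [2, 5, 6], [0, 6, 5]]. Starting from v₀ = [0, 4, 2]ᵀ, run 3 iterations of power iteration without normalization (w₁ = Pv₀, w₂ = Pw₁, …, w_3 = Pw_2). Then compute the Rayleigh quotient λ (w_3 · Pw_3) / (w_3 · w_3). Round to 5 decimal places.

w1 = Pv₀ = (8, 32, 34)
w2 = Pw1 = (120, 380, 362)
w3 = Pw2 = (1600, 4312, 4090)
Pw3 = (19824, 49300, 46322)
w3·Pw3 = 1600·19824 + 4312·49300 + 4090·46322 = 433756980; w3·w3 = 1600·1600 + 4312·4312 + 4090·4090 = 37881444
λ ≈ 433756980/37881444 = 11.45038

11.45038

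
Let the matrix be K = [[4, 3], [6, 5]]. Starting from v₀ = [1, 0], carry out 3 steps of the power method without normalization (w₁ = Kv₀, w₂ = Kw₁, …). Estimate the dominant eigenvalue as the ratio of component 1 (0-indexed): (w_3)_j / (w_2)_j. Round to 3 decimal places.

w1 = Kv₀ = (4, 6)
w2 = Kw1 = (34, 54)
w3 = Kw2 = (298, 474)
Ratio at component: 474 / 54 = 8.778

λ ≈ 8.778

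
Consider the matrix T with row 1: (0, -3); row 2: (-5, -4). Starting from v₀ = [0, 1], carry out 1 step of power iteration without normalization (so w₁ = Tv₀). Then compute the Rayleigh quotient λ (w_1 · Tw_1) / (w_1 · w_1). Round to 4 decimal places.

w1 = Tv₀ = (0·0 + (-3)·1; (-5)·0 + (-4)·1) = (-3, -4)
Tw1 = (12, 31)
w1·Tw1 = (-3)·12 + (-4)·31 = -160; w1·w1 = (-3)·(-3) + (-4)·(-4) = 25
λ ≈ -160/25 = -6.4000

-6.4000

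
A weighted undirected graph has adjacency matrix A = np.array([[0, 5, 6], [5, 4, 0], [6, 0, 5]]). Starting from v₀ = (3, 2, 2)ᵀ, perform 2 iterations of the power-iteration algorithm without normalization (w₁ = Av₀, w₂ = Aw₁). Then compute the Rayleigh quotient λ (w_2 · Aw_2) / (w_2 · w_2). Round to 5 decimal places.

w1 = Av₀ = (0·3 + 5·2 + 6·2; 5·3 + 4·2 + 0·2; 6·3 + 0·2 + 5·2) = (22, 23, 28)
w2 = Aw1 = (0·22 + 5·23 + 6·28; 5·22 + 4·23 + 0·28; 6·22 + 0·23 + 5·28) = (283, 202, 272)
Aw2 = (2642, 2223, 3058)
w2·Aw2 = 283·2642 + 202·2223 + 272·3058 = 2028508; w2·w2 = 283·283 + 202·202 + 272·272 = 194877
λ ≈ 2028508/194877 = 10.40917

λ ≈ 10.40917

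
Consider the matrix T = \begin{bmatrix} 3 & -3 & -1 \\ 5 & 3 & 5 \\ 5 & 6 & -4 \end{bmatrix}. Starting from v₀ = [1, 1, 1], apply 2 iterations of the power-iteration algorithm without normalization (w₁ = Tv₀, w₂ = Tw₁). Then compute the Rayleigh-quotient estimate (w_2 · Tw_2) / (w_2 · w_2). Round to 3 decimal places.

3.479

w1 = Tv₀ = (3·1 + (-3)·1 + (-1)·1; 5·1 + 3·1 + 5·1; 5·1 + 6·1 + (-4)·1) = (-1, 13, 7)
w2 = Tw1 = (3·(-1) + (-3)·13 + (-1)·7; 5·(-1) + 3·13 + 5·7; 5·(-1) + 6·13 + (-4)·7) = (-49, 69, 45)
Tw2 = (-399, 187, -11)
w2·Tw2 = (-49)·(-399) + 69·187 + 45·(-11) = 31959; w2·w2 = (-49)·(-49) + 69·69 + 45·45 = 9187
λ ≈ 31959/9187 = 3.479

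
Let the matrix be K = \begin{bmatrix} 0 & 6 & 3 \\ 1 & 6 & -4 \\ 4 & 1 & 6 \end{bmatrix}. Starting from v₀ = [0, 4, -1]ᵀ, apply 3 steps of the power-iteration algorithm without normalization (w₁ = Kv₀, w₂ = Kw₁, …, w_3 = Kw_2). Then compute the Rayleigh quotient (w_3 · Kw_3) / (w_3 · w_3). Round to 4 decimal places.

w1 = Kv₀ = (0·0 + 6·4 + 3·(-1); 1·0 + 6·4 + (-4)·(-1); 4·0 + 1·4 + 6·(-1)) = (21, 28, -2)
w2 = Kw1 = (0·21 + 6·28 + 3·(-2); 1·21 + 6·28 + (-4)·(-2); 4·21 + 1·28 + 6·(-2)) = (162, 197, 100)
w3 = Kw2 = (1482, 944, 1445)
Kw3 = (9999, 1366, 15542)
w3·Kw3 = 1482·9999 + 944·1366 + 1445·15542 = 38566212; w3·w3 = 1482·1482 + 944·944 + 1445·1445 = 5175485
λ ≈ 38566212/5175485 = 7.4517

7.4517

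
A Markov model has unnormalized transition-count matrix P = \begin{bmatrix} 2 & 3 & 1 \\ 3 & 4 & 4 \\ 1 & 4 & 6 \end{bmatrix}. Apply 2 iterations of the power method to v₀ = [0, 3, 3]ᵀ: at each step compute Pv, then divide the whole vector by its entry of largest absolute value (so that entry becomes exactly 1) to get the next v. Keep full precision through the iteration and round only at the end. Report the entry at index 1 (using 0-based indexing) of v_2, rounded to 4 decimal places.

0.8750

Pv0 = (12.00000, 24.00000, 30.00000); divide by 30.00000 → v1 = (0.40000, 0.80000, 1.00000)
Pv1 = (4.20000, 8.40000, 9.60000); divide by 9.60000 → v2 = (0.43750, 0.87500, 1.00000)
Requested entry of v2: 252/288 = 0.8750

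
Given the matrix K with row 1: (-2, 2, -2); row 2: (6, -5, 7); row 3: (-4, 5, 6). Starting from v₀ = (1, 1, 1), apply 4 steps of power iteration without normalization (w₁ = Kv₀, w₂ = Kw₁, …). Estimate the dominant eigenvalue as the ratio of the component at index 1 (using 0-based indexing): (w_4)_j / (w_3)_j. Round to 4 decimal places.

-1.5947

w1 = Kv₀ = (-2, 8, 7)
w2 = Kw1 = (6, -3, 90)
w3 = Kw2 = (-198, 681, 501)
w4 = Kw3 = (756, -1086, 7203)
Ratio at component: -1086 / 681 = -1.5947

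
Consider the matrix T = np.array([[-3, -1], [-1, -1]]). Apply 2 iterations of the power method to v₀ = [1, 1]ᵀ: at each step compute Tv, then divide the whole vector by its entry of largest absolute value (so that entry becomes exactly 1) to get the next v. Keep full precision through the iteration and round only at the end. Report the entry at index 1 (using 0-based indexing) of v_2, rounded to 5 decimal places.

0.42857

Tv0 = (-4.000000, -2.000000); divide by -4.000000 → v1 = (1.000000, 0.500000)
Tv1 = (-3.500000, -1.500000); divide by -3.500000 → v2 = (1.000000, 0.428571)
Requested entry of v2: 6/14 = 0.42857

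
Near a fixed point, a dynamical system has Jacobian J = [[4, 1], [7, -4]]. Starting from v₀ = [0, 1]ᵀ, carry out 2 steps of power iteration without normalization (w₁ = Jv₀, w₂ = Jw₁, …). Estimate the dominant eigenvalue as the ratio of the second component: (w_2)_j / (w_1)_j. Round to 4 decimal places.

w1 = Jv₀ = (1, -4)
w2 = Jw1 = (0, 23)
Ratio at component: 23 / -4 = -5.7500

-5.7500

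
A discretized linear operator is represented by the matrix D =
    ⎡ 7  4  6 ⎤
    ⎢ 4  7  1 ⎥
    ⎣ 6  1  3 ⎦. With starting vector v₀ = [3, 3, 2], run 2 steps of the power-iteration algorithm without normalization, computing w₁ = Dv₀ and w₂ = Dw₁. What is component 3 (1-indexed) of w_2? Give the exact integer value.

386

w1 = Dv₀ = (45, 35, 27)
w2 = Dw1 = (617, 452, 386)
The requested component of w2 is 386.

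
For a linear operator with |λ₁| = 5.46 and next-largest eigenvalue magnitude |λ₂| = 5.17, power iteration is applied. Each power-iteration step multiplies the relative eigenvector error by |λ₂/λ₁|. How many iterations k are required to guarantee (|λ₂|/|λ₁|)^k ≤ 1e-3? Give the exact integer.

|λ₂/λ₁| = 5.17/5.46 = 0.94689
Need k ≥ ln(1e-3) / ln(0.94689) = -6.9078 / -0.0546 ≈ 126.571
Smallest integer k satisfying the bound: 127

127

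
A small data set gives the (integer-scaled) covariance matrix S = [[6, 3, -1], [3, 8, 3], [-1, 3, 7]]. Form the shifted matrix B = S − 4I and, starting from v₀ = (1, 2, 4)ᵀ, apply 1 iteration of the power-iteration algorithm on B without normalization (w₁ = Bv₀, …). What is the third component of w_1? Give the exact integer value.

17

B = S − 4I has rows (2, 3, -1); (3, 4, 3); (-1, 3, 3)
w1 = Bv₀ = (4, 23, 17)
Requested component of w1: 17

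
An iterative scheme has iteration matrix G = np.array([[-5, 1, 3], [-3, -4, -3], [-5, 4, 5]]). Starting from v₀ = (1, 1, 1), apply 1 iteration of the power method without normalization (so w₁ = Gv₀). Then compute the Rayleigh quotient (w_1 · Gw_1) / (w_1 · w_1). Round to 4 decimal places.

λ ≈ -3.2222

w1 = Gv₀ = ((-5)·1 + 1·1 + 3·1; (-3)·1 + (-4)·1 + (-3)·1; (-5)·1 + 4·1 + 5·1) = (-1, -10, 4)
Gw1 = (7, 31, -15)
w1·Gw1 = (-1)·7 + (-10)·31 + 4·(-15) = -377; w1·w1 = (-1)·(-1) + (-10)·(-10) + 4·4 = 117
λ ≈ -377/117 = -3.2222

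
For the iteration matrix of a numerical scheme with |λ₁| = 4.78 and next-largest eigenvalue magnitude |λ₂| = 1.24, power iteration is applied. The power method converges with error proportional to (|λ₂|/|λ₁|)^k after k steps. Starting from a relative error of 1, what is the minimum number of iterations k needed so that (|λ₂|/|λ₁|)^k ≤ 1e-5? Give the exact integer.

|λ₂/λ₁| = 1.24/4.78 = 0.25941
Need k ≥ ln(1e-5) / ln(0.25941) = -11.5129 / -1.3493 ≈ 8.532
Smallest integer k satisfying the bound: 9

9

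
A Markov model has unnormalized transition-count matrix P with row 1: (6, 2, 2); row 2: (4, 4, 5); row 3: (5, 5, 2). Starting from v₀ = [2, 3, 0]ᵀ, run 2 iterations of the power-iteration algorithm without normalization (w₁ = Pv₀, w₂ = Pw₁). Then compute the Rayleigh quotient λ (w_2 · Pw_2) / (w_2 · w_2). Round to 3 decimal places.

11.432

w1 = Pv₀ = (18, 20, 25)
w2 = Pw1 = (198, 277, 240)
Pw2 = (2222, 3100, 2855)
w2·Pw2 = 198·2222 + 277·3100 + 240·2855 = 1983856; w2·w2 = 198·198 + 277·277 + 240·240 = 173533
λ ≈ 1983856/173533 = 11.432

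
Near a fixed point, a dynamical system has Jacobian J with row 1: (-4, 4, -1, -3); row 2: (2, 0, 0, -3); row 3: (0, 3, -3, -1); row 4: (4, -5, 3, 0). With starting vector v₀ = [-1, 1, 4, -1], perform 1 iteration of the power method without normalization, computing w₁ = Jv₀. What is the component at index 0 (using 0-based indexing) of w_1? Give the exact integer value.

7

w1 = Jv₀ = (7, 1, -8, 3)
The requested component of w1 is 7.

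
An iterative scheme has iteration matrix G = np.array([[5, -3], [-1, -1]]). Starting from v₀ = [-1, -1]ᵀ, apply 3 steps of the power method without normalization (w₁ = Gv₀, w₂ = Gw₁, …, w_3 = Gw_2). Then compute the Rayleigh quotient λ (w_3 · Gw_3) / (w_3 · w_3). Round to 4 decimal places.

w1 = Gv₀ = (-2, 2)
w2 = Gw1 = (-16, 0)
w3 = Gw2 = (-80, 16)
Gw3 = (-448, 64)
w3·Gw3 = (-80)·(-448) + 16·64 = 36864; w3·w3 = (-80)·(-80) + 16·16 = 6656
λ ≈ 36864/6656 = 5.5385

λ ≈ 5.5385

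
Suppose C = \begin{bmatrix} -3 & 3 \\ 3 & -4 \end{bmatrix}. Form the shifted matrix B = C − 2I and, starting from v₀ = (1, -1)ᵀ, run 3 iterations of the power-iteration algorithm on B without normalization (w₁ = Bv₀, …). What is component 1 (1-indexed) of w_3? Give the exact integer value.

B = C − 2I has rows (-5, 3); (3, -6)
w1 = Bv₀ = ((-5)·1 + 3·(-1); 3·1 + (-6)·(-1)) = (-8, 9)
w2 = Bw1 = ((-5)·(-8) + 3·9; 3·(-8) + (-6)·9) = (67, -78)
w3 = Bw2 = (-569, 669)
Requested component of w3: -569

-569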